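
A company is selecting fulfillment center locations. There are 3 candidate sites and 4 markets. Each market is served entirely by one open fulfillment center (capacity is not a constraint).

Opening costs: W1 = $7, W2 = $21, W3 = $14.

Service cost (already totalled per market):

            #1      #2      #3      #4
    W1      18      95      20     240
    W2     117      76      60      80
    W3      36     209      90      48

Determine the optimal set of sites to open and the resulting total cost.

Open W1 and W3; minimum total cost 202.

For any fixed open set, each market goes to its cheapest open site; total = fixed + service.
{W1, W3}: #1→W1 18, #2→W1 95, #3→W1 20, #4→W3 48. Service 181; fixed 21; total 202.
{W1, W2, W3}: service 162 + fixed 42 = 204
{W1, W2}: service 194 + fixed 28 = 222
{W1}: service 373 + fixed 7 = 380
(All 7 nonempty subsets were checked; W1 and W3 is lowest.)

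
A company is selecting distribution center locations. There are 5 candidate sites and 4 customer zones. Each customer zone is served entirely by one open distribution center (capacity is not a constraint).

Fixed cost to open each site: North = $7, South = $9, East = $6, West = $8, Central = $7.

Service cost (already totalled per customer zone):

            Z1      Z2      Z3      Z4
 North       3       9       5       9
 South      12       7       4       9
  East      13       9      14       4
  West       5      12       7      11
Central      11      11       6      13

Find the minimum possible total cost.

For any fixed open set, each customer zone goes to its cheapest open site; total = fixed + service.
{North}: Z1→North 3, Z2→North 9, Z3→North 5, Z4→North 9. Service 26; fixed 7; total 33.
{North, East}: Z1→North 3, Z2→North 9, Z3→North 5, Z4→East 4. Service 21; fixed 13; total 34.
{North, South}: service 23 + fixed 16 = 39
{North, South, East, West, Central}: service 18 + fixed 37 = 55
No other subset beats 33.

Minimum total cost: 33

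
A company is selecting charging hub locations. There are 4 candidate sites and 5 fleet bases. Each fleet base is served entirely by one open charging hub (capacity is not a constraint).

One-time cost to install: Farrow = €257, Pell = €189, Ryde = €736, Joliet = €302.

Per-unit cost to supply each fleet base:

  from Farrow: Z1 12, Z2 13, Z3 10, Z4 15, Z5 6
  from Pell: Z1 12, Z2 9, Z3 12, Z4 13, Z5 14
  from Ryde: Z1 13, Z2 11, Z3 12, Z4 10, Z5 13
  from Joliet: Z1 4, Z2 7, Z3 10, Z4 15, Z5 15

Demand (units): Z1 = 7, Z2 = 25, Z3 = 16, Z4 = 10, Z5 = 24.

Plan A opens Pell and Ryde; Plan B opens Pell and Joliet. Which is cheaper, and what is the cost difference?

Plan A: {Pell, Ryde}: Z1→Pell 12·7=84, Z2→Pell 9·25=225, Z3→Pell 12·16=192, Z4→Ryde 10·10=100, Z5→Ryde 13·24=312. Service 913; fixed 925; total 1838.
Plan B: {Pell, Joliet}: Z1→Joliet 4·7=28, Z2→Joliet 7·25=175, Z3→Joliet 10·16=160, Z4→Pell 13·10=130, Z5→Pell 14·24=336. Service 829; fixed 491; total 1320.
Difference: |1838 − 1320| = 518.

Plan B is cheaper by 518.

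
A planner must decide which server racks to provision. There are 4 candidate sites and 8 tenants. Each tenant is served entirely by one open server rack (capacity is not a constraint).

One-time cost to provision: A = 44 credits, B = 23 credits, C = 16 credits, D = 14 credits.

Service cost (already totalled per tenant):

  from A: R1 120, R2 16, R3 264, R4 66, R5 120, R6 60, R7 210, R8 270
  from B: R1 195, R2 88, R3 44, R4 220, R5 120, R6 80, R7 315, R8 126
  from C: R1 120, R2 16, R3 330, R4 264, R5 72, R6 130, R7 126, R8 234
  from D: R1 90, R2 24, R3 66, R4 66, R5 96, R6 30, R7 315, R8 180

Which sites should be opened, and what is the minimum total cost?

Open B, C and D; minimum total cost 623.

For any fixed open set, each tenant goes to its cheapest open site; total = fixed + service.
{B, C, D}: R1→D 90, R2→C 16, R3→B 44, R4→D 66, R5→C 72, R6→D 30, R7→C 126, R8→B 126. Service 570; fixed 53; total 623.
{A, B, C, D}: service 570 + fixed 97 = 667
{C, D}: service 646 + fixed 30 = 676
{D}: R1→D 90, R2→D 24, R3→D 66, R4→D 66, R5→D 96, R6→D 30, R7→D 315, R8→D 180. Service 867; fixed 14; total 881.
No other subset beats 623.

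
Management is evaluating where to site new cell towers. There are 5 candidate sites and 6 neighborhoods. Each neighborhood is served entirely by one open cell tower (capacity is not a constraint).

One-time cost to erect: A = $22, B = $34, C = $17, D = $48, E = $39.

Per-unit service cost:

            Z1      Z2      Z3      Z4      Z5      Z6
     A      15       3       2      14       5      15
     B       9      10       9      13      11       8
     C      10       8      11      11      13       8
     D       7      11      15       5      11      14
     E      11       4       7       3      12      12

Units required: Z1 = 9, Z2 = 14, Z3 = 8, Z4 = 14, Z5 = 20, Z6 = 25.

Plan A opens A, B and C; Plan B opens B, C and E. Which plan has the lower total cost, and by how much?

Plan A is cheaper by 79.

Plan A: {A, B, C}: Z1→B 9·9=81, Z2→A 3·14=42, Z3→A 2·8=16, Z4→C 11·14=154, Z5→A 5·20=100, Z6→B 8·25=200. Service 593; fixed 73; total 666.
Plan B: {B, C, E}: Z1→B 9·9=81, Z2→E 4·14=56, Z3→E 7·8=56, Z4→E 3·14=42, Z5→B 11·20=220, Z6→B 8·25=200. Service 655; fixed 90; total 745.
Difference: |666 − 745| = 79.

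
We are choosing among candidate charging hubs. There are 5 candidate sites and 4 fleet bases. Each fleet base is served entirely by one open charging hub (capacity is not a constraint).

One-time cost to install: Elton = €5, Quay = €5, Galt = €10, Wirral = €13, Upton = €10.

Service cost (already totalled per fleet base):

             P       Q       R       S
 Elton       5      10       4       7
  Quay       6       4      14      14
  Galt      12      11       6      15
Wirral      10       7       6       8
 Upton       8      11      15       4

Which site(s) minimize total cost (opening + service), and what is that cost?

For any fixed open set, each fleet base goes to its cheapest open site; total = fixed + service.
{Elton, Quay}: P→Elton 5, Q→Quay 4, R→Elton 4, S→Elton 7. Service 20; fixed 10; total 30.
{Elton}: P→Elton 5, Q→Elton 10, R→Elton 4, S→Elton 7. Service 26; fixed 5; total 31.
{Elton, Quay, Upton}: service 17 + fixed 20 = 37
{Elton, Quay, Galt, Wirral, Upton}: service 17 + fixed 43 = 60
No other subset beats 30.

Open Elton and Quay; minimum total cost 30.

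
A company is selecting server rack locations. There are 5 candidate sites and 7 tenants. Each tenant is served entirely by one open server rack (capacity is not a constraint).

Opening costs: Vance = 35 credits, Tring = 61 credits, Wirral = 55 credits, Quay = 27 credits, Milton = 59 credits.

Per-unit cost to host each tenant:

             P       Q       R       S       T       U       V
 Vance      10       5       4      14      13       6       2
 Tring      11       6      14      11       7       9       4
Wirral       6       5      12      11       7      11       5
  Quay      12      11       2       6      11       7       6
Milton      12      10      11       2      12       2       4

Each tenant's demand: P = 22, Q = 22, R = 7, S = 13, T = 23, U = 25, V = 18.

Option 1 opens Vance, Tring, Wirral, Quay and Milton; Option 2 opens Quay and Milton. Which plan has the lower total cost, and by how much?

Option 1 is cheaper by 219.

Option 1: {Vance, Tring, Wirral, Quay, Milton}: P→Wirral 6·22=132, Q→Vance 5·22=110, R→Quay 2·7=14, S→Milton 2·13=26, T→Tring 7·23=161, U→Milton 2·25=50, V→Vance 2·18=36. Service 529; fixed 237; total 766.
Option 2: {Quay, Milton}: P→Quay 12·22=264, Q→Milton 10·22=220, R→Quay 2·7=14, S→Milton 2·13=26, T→Quay 11·23=253, U→Milton 2·25=50, V→Milton 4·18=72. Service 899; fixed 86; total 985.
Difference: |766 − 985| = 219.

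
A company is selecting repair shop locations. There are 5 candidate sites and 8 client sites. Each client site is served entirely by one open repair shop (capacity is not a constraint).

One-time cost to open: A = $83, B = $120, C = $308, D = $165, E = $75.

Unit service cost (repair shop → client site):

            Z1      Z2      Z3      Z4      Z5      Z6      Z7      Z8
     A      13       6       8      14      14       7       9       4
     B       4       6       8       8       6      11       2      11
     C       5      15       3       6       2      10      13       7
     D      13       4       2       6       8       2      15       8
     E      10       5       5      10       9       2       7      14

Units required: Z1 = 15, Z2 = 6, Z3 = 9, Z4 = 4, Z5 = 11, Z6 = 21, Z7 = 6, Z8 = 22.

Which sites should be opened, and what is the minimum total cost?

For any fixed open set, each client site goes to its cheapest open site; total = fixed + service.
{A, B, E}: Z1→B 4·15=60, Z2→E 5·6=30, Z3→E 5·9=45, Z4→B 8·4=32, Z5→B 6·11=66, Z6→E 2·21=42, Z7→B 2·6=12, Z8→A 4·22=88. Service 375; fixed 278; total 653.
{A, E}: service 536 + fixed 158 = 694
{A, B, D}: Z1→B 4·15=60, Z2→D 4·6=24, Z3→D 2·9=18, Z4→D 6·4=24, Z5→B 6·11=66, Z6→D 2·21=42, Z7→B 2·6=12, Z8→A 4·22=88. Service 334; fixed 368; total 702.
{A, B, C, D, E}: service 290 + fixed 751 = 1041
No other subset beats 653.

Open A, B and E; minimum total cost 653.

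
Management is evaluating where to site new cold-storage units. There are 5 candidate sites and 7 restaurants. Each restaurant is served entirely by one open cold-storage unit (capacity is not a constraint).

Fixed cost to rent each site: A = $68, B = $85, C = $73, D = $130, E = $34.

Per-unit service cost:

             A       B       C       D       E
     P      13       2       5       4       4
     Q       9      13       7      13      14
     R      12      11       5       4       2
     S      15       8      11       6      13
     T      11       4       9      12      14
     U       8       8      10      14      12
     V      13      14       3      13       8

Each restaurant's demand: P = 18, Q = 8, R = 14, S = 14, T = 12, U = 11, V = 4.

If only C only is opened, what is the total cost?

Each restaurant is assigned to its cheapest site among the open ones.
{C}: P→C 5·18=90, Q→C 7·8=56, R→C 5·14=70, S→C 11·14=154, T→C 9·12=108, U→C 10·11=110, V→C 3·4=12. Service 600; fixed 73; total 673.

Total cost: 673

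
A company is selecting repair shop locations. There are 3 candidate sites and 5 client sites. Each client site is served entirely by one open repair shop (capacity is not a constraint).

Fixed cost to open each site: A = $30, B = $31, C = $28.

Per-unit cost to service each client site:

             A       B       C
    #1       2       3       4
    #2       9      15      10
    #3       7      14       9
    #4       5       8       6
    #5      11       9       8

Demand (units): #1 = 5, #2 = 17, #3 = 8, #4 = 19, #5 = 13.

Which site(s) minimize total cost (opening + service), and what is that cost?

Open A and C; minimum total cost 476.

For any fixed open set, each client site goes to its cheapest open site; total = fixed + service.
{A, C}: #1→A 2·5=10, #2→A 9·17=153, #3→A 7·8=56, #4→A 5·19=95, #5→C 8·13=104. Service 418; fixed 58; total 476.
{A}: service 457 + fixed 30 = 487
{A, B}: #1→A 2·5=10, #2→A 9·17=153, #3→A 7·8=56, #4→A 5·19=95, #5→B 9·13=117. Service 431; fixed 61; total 492.
{A, B, C}: service 418 + fixed 89 = 507
No other subset beats 476.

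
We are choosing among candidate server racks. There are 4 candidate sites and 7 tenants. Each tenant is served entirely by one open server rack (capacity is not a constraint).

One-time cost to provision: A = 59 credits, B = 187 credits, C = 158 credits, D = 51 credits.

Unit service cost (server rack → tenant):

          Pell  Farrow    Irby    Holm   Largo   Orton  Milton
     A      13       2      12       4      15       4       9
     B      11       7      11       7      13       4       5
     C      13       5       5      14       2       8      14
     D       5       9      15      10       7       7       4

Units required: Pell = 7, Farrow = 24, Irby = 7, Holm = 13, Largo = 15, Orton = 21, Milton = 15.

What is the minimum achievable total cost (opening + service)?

Minimum total cost: 578

For any fixed open set, each tenant goes to its cheapest open site; total = fixed + service.
{A, D}: Pell→D 5·7=35, Farrow→A 2·24=48, Irby→A 12·7=84, Holm→A 4·13=52, Largo→D 7·15=105, Orton→A 4·21=84, Milton→D 4·15=60. Service 468; fixed 110; total 578.
{A, C, D}: service 344 + fixed 268 = 612
{A, C}: service 475 + fixed 217 = 692
{A, B, C, D}: Pell→D 5·7=35, Farrow→A 2·24=48, Irby→C 5·7=35, Holm→A 4·13=52, Largo→C 2·15=30, Orton→A 4·21=84, Milton→D 4·15=60. Service 344; fixed 455; total 799.
No other subset beats 578.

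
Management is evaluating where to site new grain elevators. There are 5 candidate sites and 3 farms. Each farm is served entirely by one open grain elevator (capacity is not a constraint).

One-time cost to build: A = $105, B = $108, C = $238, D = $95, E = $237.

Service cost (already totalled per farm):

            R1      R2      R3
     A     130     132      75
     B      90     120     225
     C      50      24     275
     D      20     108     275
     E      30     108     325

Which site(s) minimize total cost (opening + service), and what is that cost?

Open A and D; minimum total cost 403.

For any fixed open set, each farm goes to its cheapest open site; total = fixed + service.
{A, D}: R1→D 20, R2→D 108, R3→A 75. Service 203; fixed 200; total 403.
{A}: R1→A 130, R2→A 132, R3→A 75. Service 337; fixed 105; total 442.
{A, C}: R1→C 50, R2→C 24, R3→A 75. Service 149; fixed 343; total 492.
{A, B, C, D, E}: R1→D 20, R2→C 24, R3→A 75. Service 119; fixed 783; total 902.
No other subset beats 403.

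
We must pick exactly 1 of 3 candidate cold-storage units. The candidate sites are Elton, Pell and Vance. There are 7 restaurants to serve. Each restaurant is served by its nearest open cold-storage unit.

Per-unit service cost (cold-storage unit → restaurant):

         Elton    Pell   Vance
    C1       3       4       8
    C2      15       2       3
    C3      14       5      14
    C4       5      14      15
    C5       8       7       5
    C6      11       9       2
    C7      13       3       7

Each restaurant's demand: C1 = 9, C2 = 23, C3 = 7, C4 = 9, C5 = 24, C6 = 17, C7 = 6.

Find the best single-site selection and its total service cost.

Choose Vance only; total service cost 570.

With exactly 1 open, each restaurant uses its cheapest among the chosen.
{Vance}: C1→Vance 8·9=72, C2→Vance 3·23=69, C3→Vance 14·7=98, C4→Vance 15·9=135, C5→Vance 5·24=120, C6→Vance 2·17=34, C7→Vance 7·6=42. Service cost 570.
{Pell}: service cost 582
{Elton}: service cost 972
Among all 3 size-1 choices, {Vance} is lowest.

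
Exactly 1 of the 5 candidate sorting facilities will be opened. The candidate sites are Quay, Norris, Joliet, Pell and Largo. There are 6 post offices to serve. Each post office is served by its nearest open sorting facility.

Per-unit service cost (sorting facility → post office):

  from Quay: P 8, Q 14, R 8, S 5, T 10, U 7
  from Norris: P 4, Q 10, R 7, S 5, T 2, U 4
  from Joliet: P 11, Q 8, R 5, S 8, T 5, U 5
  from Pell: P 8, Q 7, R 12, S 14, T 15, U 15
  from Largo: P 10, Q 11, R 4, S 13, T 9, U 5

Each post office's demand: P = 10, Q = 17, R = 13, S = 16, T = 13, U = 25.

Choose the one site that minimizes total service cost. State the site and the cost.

Choose Norris only; total service cost 507.

With exactly 1 open, each post office uses its cheapest among the chosen.
{Norris}: P→Norris 4·10=40, Q→Norris 10·17=170, R→Norris 7·13=91, S→Norris 5·16=80, T→Norris 2·13=26, U→Norris 4·25=100. Service cost 507.
{Joliet}: service cost 629
{Largo}: service cost 789
Among all 5 size-1 choices, {Norris} is lowest.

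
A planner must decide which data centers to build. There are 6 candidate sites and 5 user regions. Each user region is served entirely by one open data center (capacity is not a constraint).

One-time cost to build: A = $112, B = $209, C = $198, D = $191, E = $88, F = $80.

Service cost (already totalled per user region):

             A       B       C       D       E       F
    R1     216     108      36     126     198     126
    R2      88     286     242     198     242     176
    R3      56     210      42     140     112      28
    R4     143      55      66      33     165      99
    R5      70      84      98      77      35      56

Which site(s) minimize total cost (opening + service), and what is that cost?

For any fixed open set, each user region goes to its cheapest open site; total = fixed + service.
{F}: R1→F 126, R2→F 176, R3→F 28, R4→F 99, R5→F 56. Service 485; fixed 80; total 565.
{A, F}: R1→F 126, R2→A 88, R3→F 28, R4→F 99, R5→F 56. Service 397; fixed 192; total 589.
{A, C}: R1→C 36, R2→A 88, R3→C 42, R4→C 66, R5→A 70. Service 302; fixed 310; total 612.
{A, B, C, D, E, F}: service 220 + fixed 878 = 1098
No other subset beats 565.

Open F only; minimum total cost 565.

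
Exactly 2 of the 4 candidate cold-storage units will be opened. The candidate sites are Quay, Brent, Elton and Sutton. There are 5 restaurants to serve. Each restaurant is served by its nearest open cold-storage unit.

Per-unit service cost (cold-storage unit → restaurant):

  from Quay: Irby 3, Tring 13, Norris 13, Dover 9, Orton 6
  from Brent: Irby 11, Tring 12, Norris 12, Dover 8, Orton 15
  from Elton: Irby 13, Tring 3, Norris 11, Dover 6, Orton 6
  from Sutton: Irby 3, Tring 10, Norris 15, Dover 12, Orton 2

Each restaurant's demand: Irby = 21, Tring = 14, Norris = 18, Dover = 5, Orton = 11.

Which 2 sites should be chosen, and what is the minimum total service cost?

With exactly 2 open, each restaurant uses its cheapest among the chosen.
{Elton, Sutton}: Irby→Sutton 3·21=63, Tring→Elton 3·14=42, Norris→Elton 11·18=198, Dover→Elton 6·5=30, Orton→Sutton 2·11=22. Service cost 355.
{Quay, Elton}: service cost 399
{Brent, Sutton}: service cost 481
Among all 6 size-2 choices, {Elton, Sutton} is lowest.

Choose Elton and Sutton; total service cost 355.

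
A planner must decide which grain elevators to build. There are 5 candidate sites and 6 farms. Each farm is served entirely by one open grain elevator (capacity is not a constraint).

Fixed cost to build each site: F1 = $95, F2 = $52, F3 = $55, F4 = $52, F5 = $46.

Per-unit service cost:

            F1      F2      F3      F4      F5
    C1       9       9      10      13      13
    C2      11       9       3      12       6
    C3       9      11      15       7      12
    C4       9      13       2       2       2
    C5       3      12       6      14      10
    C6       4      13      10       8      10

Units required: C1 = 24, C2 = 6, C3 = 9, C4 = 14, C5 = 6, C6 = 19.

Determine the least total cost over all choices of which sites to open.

For any fixed open set, each farm goes to its cheapest open site; total = fixed + service.
{F1, F3}: C1→F1 9·24=216, C2→F3 3·6=18, C3→F1 9·9=81, C4→F3 2·14=28, C5→F1 3·6=18, C6→F1 4·19=76. Service 437; fixed 150; total 587.
{F1, F5}: C1→F1 9·24=216, C2→F5 6·6=36, C3→F1 9·9=81, C4→F5 2·14=28, C5→F1 3·6=18, C6→F1 4·19=76. Service 455; fixed 141; total 596.
{F1, F4}: service 467 + fixed 147 = 614
{F1, F2, F3, F4, F5}: C1→F1 9·24=216, C2→F3 3·6=18, C3→F4 7·9=63, C4→F3 2·14=28, C5→F1 3·6=18, C6→F1 4·19=76. Service 419; fixed 300; total 719.
No other subset beats 587.

Minimum total cost: 587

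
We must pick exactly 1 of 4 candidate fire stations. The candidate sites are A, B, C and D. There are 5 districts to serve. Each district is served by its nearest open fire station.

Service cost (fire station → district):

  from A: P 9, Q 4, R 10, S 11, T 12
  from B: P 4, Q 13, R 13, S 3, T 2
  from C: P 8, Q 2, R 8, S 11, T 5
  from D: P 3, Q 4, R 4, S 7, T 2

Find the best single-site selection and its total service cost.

With exactly 1 open, each district uses its cheapest among the chosen.
{D}: P→D 3, Q→D 4, R→D 4, S→D 7, T→D 2. Service cost 20.
{C}: service cost 34
{B}: service cost 35
Among all 4 size-1 choices, {D} is lowest.

Choose D only; total service cost 20.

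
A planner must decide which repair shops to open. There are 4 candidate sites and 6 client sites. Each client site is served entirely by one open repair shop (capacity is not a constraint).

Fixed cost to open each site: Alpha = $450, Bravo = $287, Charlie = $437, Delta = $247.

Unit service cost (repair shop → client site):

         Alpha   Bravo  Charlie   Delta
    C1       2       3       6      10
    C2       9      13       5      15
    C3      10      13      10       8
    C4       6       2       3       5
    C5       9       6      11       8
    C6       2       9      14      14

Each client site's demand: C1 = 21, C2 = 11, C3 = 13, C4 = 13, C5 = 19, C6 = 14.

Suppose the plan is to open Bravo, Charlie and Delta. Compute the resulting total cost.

Total cost: 1459

Each client site is assigned to its cheapest site among the open ones.
{Bravo, Charlie, Delta}: C1→Bravo 3·21=63, C2→Charlie 5·11=55, C3→Delta 8·13=104, C4→Bravo 2·13=26, C5→Bravo 6·19=114, C6→Bravo 9·14=126. Service 488; fixed 971; total 1459.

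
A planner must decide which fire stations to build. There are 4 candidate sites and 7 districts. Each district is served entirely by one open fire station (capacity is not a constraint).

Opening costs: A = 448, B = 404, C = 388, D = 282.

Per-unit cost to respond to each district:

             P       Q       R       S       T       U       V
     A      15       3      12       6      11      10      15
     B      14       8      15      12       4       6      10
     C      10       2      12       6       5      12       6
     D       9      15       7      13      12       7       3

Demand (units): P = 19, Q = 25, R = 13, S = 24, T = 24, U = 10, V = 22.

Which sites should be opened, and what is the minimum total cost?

Open C only; minimum total cost 1300.

For any fixed open set, each district goes to its cheapest open site; total = fixed + service.
{C}: P→C 10·19=190, Q→C 2·25=50, R→C 12·13=156, S→C 6·24=144, T→C 5·24=120, U→C 12·10=120, V→C 6·22=132. Service 912; fixed 388; total 1300.
{C, D}: P→D 9·19=171, Q→C 2·25=50, R→D 7·13=91, S→C 6·24=144, T→C 5·24=120, U→D 7·10=70, V→D 3·22=66. Service 712; fixed 670; total 1382.
{A, D}: service 881 + fixed 730 = 1611
{A, B, C, D}: P→D 9·19=171, Q→C 2·25=50, R→D 7·13=91, S→A 6·24=144, T→B 4·24=96, U→B 6·10=60, V→D 3·22=66. Service 678; fixed 1522; total 2200.
(All 15 nonempty subsets were checked; C only is lowest.)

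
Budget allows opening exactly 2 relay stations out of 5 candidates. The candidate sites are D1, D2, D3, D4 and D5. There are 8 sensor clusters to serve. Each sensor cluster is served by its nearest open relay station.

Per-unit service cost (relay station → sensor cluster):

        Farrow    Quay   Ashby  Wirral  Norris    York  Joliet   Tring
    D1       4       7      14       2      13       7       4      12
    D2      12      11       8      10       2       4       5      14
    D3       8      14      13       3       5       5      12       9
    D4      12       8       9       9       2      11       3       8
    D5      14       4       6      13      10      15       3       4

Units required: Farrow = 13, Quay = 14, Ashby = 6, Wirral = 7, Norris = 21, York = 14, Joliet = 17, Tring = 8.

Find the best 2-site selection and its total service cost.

With exactly 2 open, each sensor cluster uses its cheapest among the chosen.
{D1, D4}: Farrow→D1 4·13=52, Quay→D1 7·14=98, Ashby→D4 9·6=54, Wirral→D1 2·7=14, Norris→D4 2·21=42, York→D1 7·14=98, Joliet→D4 3·17=51, Tring→D4 8·8=64. Service cost 473.
{D1, D2}: service cost 474
{D3, D5}: service cost 475
Among all 10 size-2 choices, {D1, D4} is lowest.

Choose D1 and D4; total service cost 473.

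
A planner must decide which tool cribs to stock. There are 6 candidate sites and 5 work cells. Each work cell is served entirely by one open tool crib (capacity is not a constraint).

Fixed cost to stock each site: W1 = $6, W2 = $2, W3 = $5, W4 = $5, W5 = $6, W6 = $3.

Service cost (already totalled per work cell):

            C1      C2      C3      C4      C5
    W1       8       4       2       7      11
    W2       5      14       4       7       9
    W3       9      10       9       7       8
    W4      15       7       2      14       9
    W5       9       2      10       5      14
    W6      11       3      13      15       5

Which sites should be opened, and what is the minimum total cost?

Open W2 and W6; minimum total cost 29.

For any fixed open set, each work cell goes to its cheapest open site; total = fixed + service.
{W2, W6}: C1→W2 5, C2→W6 3, C3→W2 4, C4→W2 7, C5→W6 5. Service 24; fixed 5; total 29.
{W2, W4, W6}: service 22 + fixed 10 = 32
{W2, W5, W6}: service 21 + fixed 11 = 32
{W1, W2, W3, W4, W5, W6}: service 19 + fixed 27 = 46
No other subset beats 29.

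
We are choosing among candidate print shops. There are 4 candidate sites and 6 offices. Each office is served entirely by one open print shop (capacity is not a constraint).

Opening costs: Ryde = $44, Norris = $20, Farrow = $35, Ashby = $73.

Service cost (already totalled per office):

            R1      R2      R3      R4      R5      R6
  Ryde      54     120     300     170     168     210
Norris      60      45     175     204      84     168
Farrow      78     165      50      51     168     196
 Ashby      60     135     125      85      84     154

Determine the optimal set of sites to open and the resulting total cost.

For any fixed open set, each office goes to its cheapest open site; total = fixed + service.
{Norris, Farrow}: R1→Norris 60, R2→Norris 45, R3→Farrow 50, R4→Farrow 51, R5→Norris 84, R6→Norris 168. Service 458; fixed 55; total 513.
{Ryde, Norris, Farrow}: service 452 + fixed 99 = 551
{Norris, Farrow, Ashby}: service 444 + fixed 128 = 572
{Ryde, Norris, Farrow, Ashby}: service 438 + fixed 172 = 610
No other subset beats 513.

Open Norris and Farrow; minimum total cost 513.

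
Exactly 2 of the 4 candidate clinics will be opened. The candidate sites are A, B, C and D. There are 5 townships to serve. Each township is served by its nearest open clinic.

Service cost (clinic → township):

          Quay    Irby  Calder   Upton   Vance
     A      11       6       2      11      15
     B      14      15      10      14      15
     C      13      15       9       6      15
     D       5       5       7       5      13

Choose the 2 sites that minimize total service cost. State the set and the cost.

With exactly 2 open, each township uses its cheapest among the chosen.
{A, D}: Quay→D 5, Irby→D 5, Calder→A 2, Upton→D 5, Vance→D 13. Service cost 30.
{B, D}: service cost 35
{C, D}: service cost 35
Among all 6 size-2 choices, {A, D} is lowest.

Choose A and D; total service cost 30.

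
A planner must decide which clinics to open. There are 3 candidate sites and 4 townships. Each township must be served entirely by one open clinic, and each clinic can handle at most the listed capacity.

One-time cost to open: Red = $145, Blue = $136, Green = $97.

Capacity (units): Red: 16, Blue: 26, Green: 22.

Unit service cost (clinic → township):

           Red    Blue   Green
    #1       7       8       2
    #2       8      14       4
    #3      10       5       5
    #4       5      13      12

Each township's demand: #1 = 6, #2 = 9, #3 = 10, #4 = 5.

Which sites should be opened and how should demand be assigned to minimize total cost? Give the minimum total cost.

Minimum total cost: 391

Open {Blue, Green}: #1→Green 2·6=12, #2→Green 4·9=36, #3→Blue 5·10=50, #4→Green 12·5=60.
Loads: Blue carries 10/26, Green carries 20/22. Service 158; fixed 233; total 391.
Next best feasible plan costs 395.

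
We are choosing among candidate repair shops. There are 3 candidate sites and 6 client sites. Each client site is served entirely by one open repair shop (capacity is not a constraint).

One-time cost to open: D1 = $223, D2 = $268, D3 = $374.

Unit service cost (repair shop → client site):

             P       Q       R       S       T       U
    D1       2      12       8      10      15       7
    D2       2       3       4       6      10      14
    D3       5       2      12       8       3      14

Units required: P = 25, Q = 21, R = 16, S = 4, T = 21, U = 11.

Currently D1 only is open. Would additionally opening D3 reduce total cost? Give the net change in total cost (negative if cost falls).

Yes — net change −96 (cost falls by 96).

Current service cost with {D1}: 862.
Adding D3: each client site re-picks its cheapest; new service cost 392, saving 470.
Extra fixed cost: 374. Net change = 374 − 470 = -96.
(Totals: 1085 → 989.)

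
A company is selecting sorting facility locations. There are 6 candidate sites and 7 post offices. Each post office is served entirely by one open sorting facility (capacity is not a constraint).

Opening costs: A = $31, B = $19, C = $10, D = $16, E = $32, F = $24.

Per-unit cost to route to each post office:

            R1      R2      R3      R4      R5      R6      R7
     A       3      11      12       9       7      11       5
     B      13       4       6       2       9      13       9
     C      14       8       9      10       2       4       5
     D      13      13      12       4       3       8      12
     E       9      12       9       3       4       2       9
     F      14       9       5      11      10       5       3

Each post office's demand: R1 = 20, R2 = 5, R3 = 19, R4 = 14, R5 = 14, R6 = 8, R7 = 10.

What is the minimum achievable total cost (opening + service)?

For any fixed open set, each post office goes to its cheapest open site; total = fixed + service.
{A, B, C, F}: R1→A 3·20=60, R2→B 4·5=20, R3→F 5·19=95, R4→B 2·14=28, R5→C 2·14=28, R6→C 4·8=32, R7→F 3·10=30. Service 293; fixed 84; total 377.
{A, B, C}: R1→A 3·20=60, R2→B 4·5=20, R3→B 6·19=114, R4→B 2·14=28, R5→C 2·14=28, R6→C 4·8=32, R7→A 5·10=50. Service 332; fixed 60; total 392.
{A, B, C, D, F}: R1→A 3·20=60, R2→B 4·5=20, R3→F 5·19=95, R4→B 2·14=28, R5→C 2·14=28, R6→C 4·8=32, R7→F 3·10=30. Service 293; fixed 100; total 393.
{A, B, C, D, E, F}: service 277 + fixed 132 = 409
No other subset beats 377.

Minimum total cost: 377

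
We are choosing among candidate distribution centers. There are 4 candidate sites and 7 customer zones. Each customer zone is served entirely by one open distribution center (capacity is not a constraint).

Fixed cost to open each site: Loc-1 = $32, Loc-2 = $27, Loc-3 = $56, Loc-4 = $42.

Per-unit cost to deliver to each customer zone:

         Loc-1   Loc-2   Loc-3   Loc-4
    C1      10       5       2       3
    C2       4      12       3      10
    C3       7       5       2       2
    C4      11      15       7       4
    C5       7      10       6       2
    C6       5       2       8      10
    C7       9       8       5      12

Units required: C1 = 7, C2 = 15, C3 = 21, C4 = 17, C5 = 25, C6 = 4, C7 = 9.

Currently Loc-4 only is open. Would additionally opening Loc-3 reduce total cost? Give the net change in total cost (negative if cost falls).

Current service cost with {Loc-4}: 479.
Adding Loc-3: each customer zone re-picks its cheapest; new service cost 296, saving 183.
Extra fixed cost: 56. Net change = 56 − 183 = -127.
(Totals: 521 → 394.)

Yes — net change −127 (cost falls by 127).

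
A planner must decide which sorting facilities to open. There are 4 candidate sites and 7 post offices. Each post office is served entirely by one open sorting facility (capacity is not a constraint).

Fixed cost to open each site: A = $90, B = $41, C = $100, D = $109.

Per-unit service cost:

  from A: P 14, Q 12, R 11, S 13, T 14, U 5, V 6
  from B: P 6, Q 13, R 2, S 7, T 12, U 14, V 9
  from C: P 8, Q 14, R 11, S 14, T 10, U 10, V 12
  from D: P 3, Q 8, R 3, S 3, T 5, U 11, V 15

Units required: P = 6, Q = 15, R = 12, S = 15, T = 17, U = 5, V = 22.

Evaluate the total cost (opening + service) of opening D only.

Each post office is assigned to its cheapest site among the open ones.
{D}: P→D 3·6=18, Q→D 8·15=120, R→D 3·12=36, S→D 3·15=45, T→D 5·17=85, U→D 11·5=55, V→D 15·22=330. Service 689; fixed 109; total 798.

Total cost: 798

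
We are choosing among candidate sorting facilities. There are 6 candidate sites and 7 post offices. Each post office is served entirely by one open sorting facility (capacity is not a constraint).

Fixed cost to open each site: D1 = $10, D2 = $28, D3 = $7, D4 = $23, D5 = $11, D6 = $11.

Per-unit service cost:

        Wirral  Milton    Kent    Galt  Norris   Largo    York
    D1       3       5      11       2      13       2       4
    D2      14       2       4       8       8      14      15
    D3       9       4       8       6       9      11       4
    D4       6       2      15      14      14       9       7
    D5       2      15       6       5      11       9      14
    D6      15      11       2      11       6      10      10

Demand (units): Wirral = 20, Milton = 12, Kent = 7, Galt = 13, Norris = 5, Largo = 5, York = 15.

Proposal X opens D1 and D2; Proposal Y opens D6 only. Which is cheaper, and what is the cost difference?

Proposal X: {D1, D2}: Wirral→D1 3·20=60, Milton→D2 2·12=24, Kent→D2 4·7=28, Galt→D1 2·13=26, Norris→D2 8·5=40, Largo→D1 2·5=10, York→D1 4·15=60. Service 248; fixed 38; total 286.
Proposal Y: {D6}: Wirral→D6 15·20=300, Milton→D6 11·12=132, Kent→D6 2·7=14, Galt→D6 11·13=143, Norris→D6 6·5=30, Largo→D6 10·5=50, York→D6 10·15=150. Service 819; fixed 11; total 830.
Difference: |286 − 830| = 544.

Proposal X is cheaper by 544.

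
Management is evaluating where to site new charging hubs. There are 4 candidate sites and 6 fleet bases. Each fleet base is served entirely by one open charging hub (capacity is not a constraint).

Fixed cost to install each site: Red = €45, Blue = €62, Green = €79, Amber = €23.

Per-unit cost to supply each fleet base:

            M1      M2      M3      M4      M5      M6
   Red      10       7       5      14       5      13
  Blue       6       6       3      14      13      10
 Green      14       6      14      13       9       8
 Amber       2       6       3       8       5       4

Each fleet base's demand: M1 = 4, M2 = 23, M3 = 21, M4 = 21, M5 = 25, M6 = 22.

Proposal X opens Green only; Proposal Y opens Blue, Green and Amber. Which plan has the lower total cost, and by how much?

Proposal X: {Green}: M1→Green 14·4=56, M2→Green 6·23=138, M3→Green 14·21=294, M4→Green 13·21=273, M5→Green 9·25=225, M6→Green 8·22=176. Service 1162; fixed 79; total 1241.
Proposal Y: {Blue, Green, Amber}: M1→Amber 2·4=8, M2→Blue 6·23=138, M3→Blue 3·21=63, M4→Amber 8·21=168, M5→Amber 5·25=125, M6→Amber 4·22=88. Service 590; fixed 164; total 754.
Difference: |1241 − 754| = 487.

Proposal Y is cheaper by 487.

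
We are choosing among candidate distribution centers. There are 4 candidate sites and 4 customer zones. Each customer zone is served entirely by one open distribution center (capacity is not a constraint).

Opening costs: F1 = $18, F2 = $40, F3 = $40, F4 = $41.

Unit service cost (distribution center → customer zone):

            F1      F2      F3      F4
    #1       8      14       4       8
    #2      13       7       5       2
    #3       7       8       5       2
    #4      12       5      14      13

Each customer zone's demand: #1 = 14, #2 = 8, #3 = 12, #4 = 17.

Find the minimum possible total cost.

Minimum total cost: 302

For any fixed open set, each customer zone goes to its cheapest open site; total = fixed + service.
{F2, F3, F4}: #1→F3 4·14=56, #2→F4 2·8=16, #3→F4 2·12=24, #4→F2 5·17=85. Service 181; fixed 121; total 302.
{F2, F4}: service 237 + fixed 81 = 318
{F1, F2, F3, F4}: service 181 + fixed 139 = 320
{F1}: service 504 + fixed 18 = 522
No other subset beats 302.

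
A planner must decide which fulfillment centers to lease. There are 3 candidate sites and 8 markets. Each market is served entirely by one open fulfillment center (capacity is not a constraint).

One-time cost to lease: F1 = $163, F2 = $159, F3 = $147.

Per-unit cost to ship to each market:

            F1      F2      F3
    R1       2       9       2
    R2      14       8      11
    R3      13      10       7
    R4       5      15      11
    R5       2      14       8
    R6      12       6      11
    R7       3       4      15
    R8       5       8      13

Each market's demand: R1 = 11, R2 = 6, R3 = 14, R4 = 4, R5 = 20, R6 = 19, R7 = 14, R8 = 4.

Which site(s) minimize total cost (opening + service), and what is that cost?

For any fixed open set, each market goes to its cheapest open site; total = fixed + service.
{F1, F2}: R1→F1 2·11=22, R2→F2 8·6=48, R3→F2 10·14=140, R4→F1 5·4=20, R5→F1 2·20=40, R6→F2 6·19=114, R7→F1 3·14=42, R8→F1 5·4=20. Service 446; fixed 322; total 768.
{F1}: service 638 + fixed 163 = 801
{F1, F3}: service 517 + fixed 310 = 827
{F1, F2, F3}: service 404 + fixed 469 = 873
No other subset beats 768.

Open F1 and F2; minimum total cost 768.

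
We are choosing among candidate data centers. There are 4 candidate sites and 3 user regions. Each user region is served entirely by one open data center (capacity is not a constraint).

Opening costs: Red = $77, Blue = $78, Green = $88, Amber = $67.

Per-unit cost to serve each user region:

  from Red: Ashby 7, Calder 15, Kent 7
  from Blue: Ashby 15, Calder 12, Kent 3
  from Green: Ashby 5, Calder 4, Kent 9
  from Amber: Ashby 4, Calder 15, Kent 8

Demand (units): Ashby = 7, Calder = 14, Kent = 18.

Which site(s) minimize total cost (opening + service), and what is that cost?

For any fixed open set, each user region goes to its cheapest open site; total = fixed + service.
{Blue, Green}: Ashby→Green 5·7=35, Calder→Green 4·14=56, Kent→Blue 3·18=54. Service 145; fixed 166; total 311.
{Green}: Ashby→Green 5·7=35, Calder→Green 4·14=56, Kent→Green 9·18=162. Service 253; fixed 88; total 341.
{Blue, Green, Amber}: service 138 + fixed 233 = 371
{Red, Blue, Green, Amber}: service 138 + fixed 310 = 448
No other subset beats 311.

Open Blue and Green; minimum total cost 311.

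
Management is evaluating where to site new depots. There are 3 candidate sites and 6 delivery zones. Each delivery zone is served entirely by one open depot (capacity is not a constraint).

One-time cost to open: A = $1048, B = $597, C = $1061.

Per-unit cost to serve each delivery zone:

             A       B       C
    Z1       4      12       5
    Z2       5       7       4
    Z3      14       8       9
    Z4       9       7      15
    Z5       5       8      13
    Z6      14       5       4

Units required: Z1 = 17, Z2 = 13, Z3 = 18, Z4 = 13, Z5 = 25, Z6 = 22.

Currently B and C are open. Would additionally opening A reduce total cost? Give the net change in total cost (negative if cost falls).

No — net change +956 (cost rises by 956).

Current service cost with {B, C}: 660.
Adding A: each delivery zone re-picks its cheapest; new service cost 568, saving 92.
Extra fixed cost: 1048. Net change = 1048 − 92 = 956.
(Totals: 2318 → 3274.)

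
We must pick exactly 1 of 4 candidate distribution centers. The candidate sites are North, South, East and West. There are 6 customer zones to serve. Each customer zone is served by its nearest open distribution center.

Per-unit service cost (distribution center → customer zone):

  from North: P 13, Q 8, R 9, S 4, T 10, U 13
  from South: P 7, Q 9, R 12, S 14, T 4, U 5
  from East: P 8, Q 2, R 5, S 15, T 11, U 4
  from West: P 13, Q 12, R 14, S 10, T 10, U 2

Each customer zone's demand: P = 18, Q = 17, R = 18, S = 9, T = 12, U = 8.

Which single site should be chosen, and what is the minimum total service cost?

With exactly 1 open, each customer zone uses its cheapest among the chosen.
{East}: P→East 8·18=144, Q→East 2·17=34, R→East 5·18=90, S→East 15·9=135, T→East 11·12=132, U→East 4·8=32. Service cost 567.
{South}: service cost 709
{North}: service cost 792
Among all 4 size-1 choices, {East} is lowest.

Choose East only; total service cost 567.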